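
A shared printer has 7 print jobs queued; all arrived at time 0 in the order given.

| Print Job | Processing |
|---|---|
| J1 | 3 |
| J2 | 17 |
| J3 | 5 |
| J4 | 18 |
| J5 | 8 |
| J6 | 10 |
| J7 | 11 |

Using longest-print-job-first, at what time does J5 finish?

64

LPT (decreasing processing time): J4 J2 J7 J6 J5 J3 J1.
J4: 0→18
J2: 18→35
J7: 35→46
J6: 46→56
J5: 56→64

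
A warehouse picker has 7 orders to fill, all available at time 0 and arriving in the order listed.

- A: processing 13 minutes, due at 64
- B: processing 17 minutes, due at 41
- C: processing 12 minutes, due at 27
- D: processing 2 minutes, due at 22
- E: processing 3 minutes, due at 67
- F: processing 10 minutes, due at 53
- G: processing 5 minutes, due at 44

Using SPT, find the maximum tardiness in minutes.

SPT (increasing processing time): D E G F C A B.
D: 0→2, due 22, tardiness 0
E: 2→5, due 67, tardiness 0
G: 5→10, due 44, tardiness 0
F: 10→20, due 53, tardiness 0
C: 20→32, due 27, tardiness 5
A: 32→45, due 64, tardiness 0
B: 45→62, due 41, tardiness 21
Maximum = 21.

21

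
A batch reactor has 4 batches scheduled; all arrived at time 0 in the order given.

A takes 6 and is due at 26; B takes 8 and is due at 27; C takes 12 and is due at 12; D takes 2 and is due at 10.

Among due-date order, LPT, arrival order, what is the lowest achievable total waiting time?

36

EDD (increasing due date): D C A B.
D: waits 0, runs 0→2
C: waits 2, runs 2→14
A: waits 14, runs 14→20
B: waits 20, runs 20→28
Sum = 0+2+14+20 = 36.
LPT (decreasing processing time): C B A D.
C: waits 0, runs 0→12
B: waits 12, runs 12→20
A: waits 20, runs 20→26
D: waits 26, runs 26→28
Sum = 0+12+20+26 = 58.
FIFO (arrival order): A B C D.
A: waits 0, runs 0→6
B: waits 6, runs 6→14
C: waits 14, runs 14→26
D: waits 26, runs 26→28
Sum = 0+6+14+26 = 46.
EDD 36, LPT 58, FIFO 46 → minimum 36.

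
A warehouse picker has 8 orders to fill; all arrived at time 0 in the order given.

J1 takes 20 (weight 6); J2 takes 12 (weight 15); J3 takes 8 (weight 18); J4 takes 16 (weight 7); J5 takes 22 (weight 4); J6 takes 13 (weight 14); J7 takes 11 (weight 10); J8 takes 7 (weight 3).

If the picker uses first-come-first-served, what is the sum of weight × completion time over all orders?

4645

FIFO (arrival order): J1 J2 J3 J4 J5 J6 J7 J8.
J1: finishes 20, weight 6, w·C = 120
J2: finishes 32, weight 15, w·C = 480
J3: finishes 40, weight 18, w·C = 720
J4: finishes 56, weight 7, w·C = 392
J5: finishes 78, weight 4, w·C = 312
J6: finishes 91, weight 14, w·C = 1274
J7: finishes 102, weight 10, w·C = 1020
J8: finishes 109, weight 3, w·C = 327
Sum = 120+480+720+392+312+1274+1020+327 = 4645.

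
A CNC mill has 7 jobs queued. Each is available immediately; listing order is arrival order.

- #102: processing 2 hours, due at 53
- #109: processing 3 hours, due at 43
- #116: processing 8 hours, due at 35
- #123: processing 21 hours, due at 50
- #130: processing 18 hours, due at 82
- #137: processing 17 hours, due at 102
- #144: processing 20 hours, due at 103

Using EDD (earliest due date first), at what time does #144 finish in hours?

EDD (increasing due date): #116 #109 #123 #102 #130 #137 #144.
#116: 0→8
#109: 8→11
#123: 11→32
#102: 32→34
#130: 34→52
#137: 52→69
#144: 69→89

89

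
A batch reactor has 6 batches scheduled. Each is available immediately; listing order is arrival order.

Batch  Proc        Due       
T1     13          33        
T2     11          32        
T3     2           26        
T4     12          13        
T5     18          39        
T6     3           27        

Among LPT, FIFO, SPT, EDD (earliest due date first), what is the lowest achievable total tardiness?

LPT (decreasing processing time): T5 T1 T4 T2 T6 T3.
T5: 0→18, due 39, tardiness 0
T1: 18→31, due 33, tardiness 0
T4: 31→43, due 13, tardiness 30
T2: 43→54, due 32, tardiness 22
T6: 54→57, due 27, tardiness 30
T3: 57→59, due 26, tardiness 33
Sum = 0+0+30+22+30+33 = 115.
FIFO (arrival order): T1 T2 T3 T4 T5 T6.
T1: 0→13, due 33, tardiness 0
T2: 13→24, due 32, tardiness 0
T3: 24→26, due 26, tardiness 0
T4: 26→38, due 13, tardiness 25
T5: 38→56, due 39, tardiness 17
T6: 56→59, due 27, tardiness 32
Sum = 0+0+0+25+17+32 = 74.
SPT (increasing processing time): T3 T6 T2 T4 T1 T5.
T3: 0→2, due 26, tardiness 0
T6: 2→5, due 27, tardiness 0
T2: 5→16, due 32, tardiness 0
T4: 16→28, due 13, tardiness 15
T1: 28→41, due 33, tardiness 8
T5: 41→59, due 39, tardiness 20
Sum = 0+0+0+15+8+20 = 43.
EDD (increasing due date): T4 T3 T6 T2 T1 T5.
T4: 0→12, due 13, tardiness 0
T3: 12→14, due 26, tardiness 0
T6: 14→17, due 27, tardiness 0
T2: 17→28, due 32, tardiness 0
T1: 28→41, due 33, tardiness 8
T5: 41→59, due 39, tardiness 20
Sum = 0+0+0+0+8+20 = 28.
LPT 115, FIFO 74, SPT 43, EDD 28 → minimum 28.

28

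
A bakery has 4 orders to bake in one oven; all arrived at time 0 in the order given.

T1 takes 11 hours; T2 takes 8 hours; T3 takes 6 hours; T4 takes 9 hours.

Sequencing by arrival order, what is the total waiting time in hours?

FIFO (arrival order): T1 T2 T3 T4.
T1: waits 0, runs 0→11
T2: waits 11, runs 11→19
T3: waits 19, runs 19→25
T4: waits 25, runs 25→34
Sum = 0+11+19+25 = 55.

55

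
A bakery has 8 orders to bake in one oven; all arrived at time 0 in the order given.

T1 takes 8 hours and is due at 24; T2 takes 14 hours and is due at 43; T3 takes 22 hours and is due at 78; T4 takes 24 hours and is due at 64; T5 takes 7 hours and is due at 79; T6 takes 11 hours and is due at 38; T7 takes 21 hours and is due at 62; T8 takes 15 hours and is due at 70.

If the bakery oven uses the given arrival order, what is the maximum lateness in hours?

52

FIFO (arrival order): T1 T2 T3 T4 T5 T6 T7 T8.
T1: 0→8, due 24, lateness -16
T2: 8→22, due 43, lateness -21
T3: 22→44, due 78, lateness -34
T4: 44→68, due 64, lateness 4
T5: 68→75, due 79, lateness -4
T6: 75→86, due 38, lateness 48
T7: 86→107, due 62, lateness 45
T8: 107→122, due 70, lateness 52
Maximum = 52.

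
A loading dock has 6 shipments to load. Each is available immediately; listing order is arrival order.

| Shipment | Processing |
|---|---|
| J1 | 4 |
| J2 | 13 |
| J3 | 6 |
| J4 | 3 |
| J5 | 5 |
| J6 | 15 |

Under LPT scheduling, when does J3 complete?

34

LPT (decreasing processing time): J6 J2 J3 J5 J1 J4.
J6: 0→15
J2: 15→28
J3: 28→34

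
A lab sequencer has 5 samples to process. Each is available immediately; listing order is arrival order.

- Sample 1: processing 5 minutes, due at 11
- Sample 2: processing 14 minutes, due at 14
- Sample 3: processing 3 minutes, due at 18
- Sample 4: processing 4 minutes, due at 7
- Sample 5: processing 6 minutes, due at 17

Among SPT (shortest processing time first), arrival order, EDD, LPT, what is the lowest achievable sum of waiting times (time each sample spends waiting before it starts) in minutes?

40

SPT (increasing processing time): Sample 3 Sample 4 Sample 1 Sample 5 Sample 2.
Sample 3: waits 0, runs 0→3
Sample 4: waits 3, runs 3→7
Sample 1: waits 7, runs 7→12
Sample 5: waits 12, runs 12→18
Sample 2: waits 18, runs 18→32
Sum = 0+3+7+12+18 = 40.
FIFO (arrival order): Sample 1 Sample 2 Sample 3 Sample 4 Sample 5.
Sample 1: waits 0, runs 0→5
Sample 2: waits 5, runs 5→19
Sample 3: waits 19, runs 19→22
Sample 4: waits 22, runs 22→26
Sample 5: waits 26, runs 26→32
Sum = 0+5+19+22+26 = 72.
EDD (increasing due date): Sample 4 Sample 1 Sample 2 Sample 5 Sample 3.
Sample 4: waits 0, runs 0→4
Sample 1: waits 4, runs 4→9
Sample 2: waits 9, runs 9→23
Sample 5: waits 23, runs 23→29
Sample 3: waits 29, runs 29→32
Sum = 0+4+9+23+29 = 65.
LPT (decreasing processing time): Sample 2 Sample 5 Sample 1 Sample 4 Sample 3.
Sample 2: waits 0, runs 0→14
Sample 5: waits 14, runs 14→20
Sample 1: waits 20, runs 20→25
Sample 4: waits 25, runs 25→29
Sample 3: waits 29, runs 29→32
Sum = 0+14+20+25+29 = 88.
SPT 40, FIFO 72, EDD 65, LPT 88 → minimum 40.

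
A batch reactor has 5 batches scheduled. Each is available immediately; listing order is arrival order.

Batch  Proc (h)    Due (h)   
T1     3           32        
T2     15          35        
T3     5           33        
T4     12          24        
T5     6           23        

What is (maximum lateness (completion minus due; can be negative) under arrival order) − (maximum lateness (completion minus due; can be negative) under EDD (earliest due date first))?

12

FIFO (arrival order): T1 T2 T3 T4 T5.
T1: 0→3, due 32, lateness -29
T2: 3→18, due 35, lateness -17
T3: 18→23, due 33, lateness -10
T4: 23→35, due 24, lateness 11
T5: 35→41, due 23, lateness 18
Maximum = 18.
EDD (increasing due date): T5 T4 T1 T3 T2.
T5: 0→6, due 23, lateness -17
T4: 6→18, due 24, lateness -6
T1: 18→21, due 32, lateness -11
T3: 21→26, due 33, lateness -7
T2: 26→41, due 35, lateness 6
Maximum = 6.
Difference = 18 − 6 = 12.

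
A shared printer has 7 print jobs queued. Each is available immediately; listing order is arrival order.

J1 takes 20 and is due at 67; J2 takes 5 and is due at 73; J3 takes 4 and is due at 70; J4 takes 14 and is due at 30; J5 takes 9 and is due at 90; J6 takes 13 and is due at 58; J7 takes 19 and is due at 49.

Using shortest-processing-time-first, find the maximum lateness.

17

SPT (increasing processing time): J3 J2 J5 J6 J4 J7 J1.
J3: 0→4, due 70, lateness -66
J2: 4→9, due 73, lateness -64
J5: 9→18, due 90, lateness -72
J6: 18→31, due 58, lateness -27
J4: 31→45, due 30, lateness 15
J7: 45→64, due 49, lateness 15
J1: 64→84, due 67, lateness 17
Maximum = 17.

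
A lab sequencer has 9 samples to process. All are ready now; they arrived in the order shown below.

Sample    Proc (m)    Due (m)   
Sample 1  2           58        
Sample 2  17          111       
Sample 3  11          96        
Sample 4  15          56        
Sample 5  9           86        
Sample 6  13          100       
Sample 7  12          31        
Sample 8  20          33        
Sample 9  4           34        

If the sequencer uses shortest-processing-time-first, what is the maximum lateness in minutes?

70

SPT (increasing processing time): Sample 1 Sample 9 Sample 5 Sample 3 Sample 7 Sample 6 Sample 4 Sample 2 Sample 8.
Sample 1: 0→2, due 58, lateness -56
Sample 9: 2→6, due 34, lateness -28
Sample 5: 6→15, due 86, lateness -71
Sample 3: 15→26, due 96, lateness -70
Sample 7: 26→38, due 31, lateness 7
Sample 6: 38→51, due 100, lateness -49
Sample 4: 51→66, due 56, lateness 10
Sample 2: 66→83, due 111, lateness -28
Sample 8: 83→103, due 33, lateness 70
Maximum = 70.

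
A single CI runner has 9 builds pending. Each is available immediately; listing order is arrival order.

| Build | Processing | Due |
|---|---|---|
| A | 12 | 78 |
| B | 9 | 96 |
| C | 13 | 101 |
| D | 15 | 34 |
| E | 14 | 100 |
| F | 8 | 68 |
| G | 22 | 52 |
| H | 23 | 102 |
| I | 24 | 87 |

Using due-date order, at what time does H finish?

140

EDD (increasing due date): D G F A I B E C H.
D: 0→15
G: 15→37
F: 37→45
A: 45→57
I: 57→81
B: 81→90
E: 90→104
C: 104→117
H: 117→140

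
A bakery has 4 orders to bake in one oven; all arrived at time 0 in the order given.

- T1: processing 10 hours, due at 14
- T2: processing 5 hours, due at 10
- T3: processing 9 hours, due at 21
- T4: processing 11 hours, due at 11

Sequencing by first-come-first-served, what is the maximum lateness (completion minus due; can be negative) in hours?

FIFO (arrival order): T1 T2 T3 T4.
T1: 0→10, due 14, lateness -4
T2: 10→15, due 10, lateness 5
T3: 15→24, due 21, lateness 3
T4: 24→35, due 11, lateness 24
Maximum = 24.

24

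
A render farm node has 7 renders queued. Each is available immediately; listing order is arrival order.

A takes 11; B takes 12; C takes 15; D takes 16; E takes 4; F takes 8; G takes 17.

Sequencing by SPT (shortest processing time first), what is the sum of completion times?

273

SPT (increasing processing time): E F A B C D G.
E: 0→4
F: 4→12
A: 12→23
B: 23→35
C: 35→50
D: 50→66
G: 66→83
Sum = 4+12+23+35+50+66+83 = 273.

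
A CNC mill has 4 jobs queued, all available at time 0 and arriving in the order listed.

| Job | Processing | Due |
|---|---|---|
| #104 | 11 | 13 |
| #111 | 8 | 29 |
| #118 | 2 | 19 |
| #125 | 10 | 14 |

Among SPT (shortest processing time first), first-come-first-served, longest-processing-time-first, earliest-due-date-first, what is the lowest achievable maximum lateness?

7

SPT (increasing processing time): #118 #111 #125 #104.
#118: 0→2, due 19, lateness -17
#111: 2→10, due 29, lateness -19
#125: 10→20, due 14, lateness 6
#104: 20→31, due 13, lateness 18
Maximum = 18.
FIFO (arrival order): #104 #111 #118 #125.
#104: 0→11, due 13, lateness -2
#111: 11→19, due 29, lateness -10
#118: 19→21, due 19, lateness 2
#125: 21→31, due 14, lateness 17
Maximum = 17.
LPT (decreasing processing time): #104 #125 #111 #118.
#104: 0→11, due 13, lateness -2
#125: 11→21, due 14, lateness 7
#111: 21→29, due 29, lateness 0
#118: 29→31, due 19, lateness 12
Maximum = 12.
EDD (increasing due date): #104 #125 #118 #111.
#104: 0→11, due 13, lateness -2
#125: 11→21, due 14, lateness 7
#118: 21→23, due 19, lateness 4
#111: 23→31, due 29, lateness 2
Maximum = 7.
SPT 18, FIFO 17, LPT 12, EDD 7 → minimum 7.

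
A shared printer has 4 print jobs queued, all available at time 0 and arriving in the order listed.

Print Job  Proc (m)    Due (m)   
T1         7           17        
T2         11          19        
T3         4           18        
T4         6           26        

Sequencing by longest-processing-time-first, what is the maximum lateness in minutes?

LPT (decreasing processing time): T2 T1 T4 T3.
T2: 0→11, due 19, lateness -8
T1: 11→18, due 17, lateness 1
T4: 18→24, due 26, lateness -2
T3: 24→28, due 18, lateness 10
Maximum = 10.

10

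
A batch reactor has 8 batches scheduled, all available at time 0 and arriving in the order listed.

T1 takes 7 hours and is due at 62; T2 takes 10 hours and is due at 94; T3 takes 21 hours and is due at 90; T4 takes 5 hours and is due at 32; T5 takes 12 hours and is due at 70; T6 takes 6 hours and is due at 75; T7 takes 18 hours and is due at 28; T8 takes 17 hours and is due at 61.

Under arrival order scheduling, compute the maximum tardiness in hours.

51

FIFO (arrival order): T1 T2 T3 T4 T5 T6 T7 T8.
T1: 0→7, due 62, tardiness 0
T2: 7→17, due 94, tardiness 0
T3: 17→38, due 90, tardiness 0
T4: 38→43, due 32, tardiness 11
T5: 43→55, due 70, tardiness 0
T6: 55→61, due 75, tardiness 0
T7: 61→79, due 28, tardiness 51
T8: 79→96, due 61, tardiness 35
Maximum = 51.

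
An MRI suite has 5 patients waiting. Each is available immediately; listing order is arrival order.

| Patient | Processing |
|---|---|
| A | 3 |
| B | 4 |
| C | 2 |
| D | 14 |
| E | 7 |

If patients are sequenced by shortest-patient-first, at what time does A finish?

5

SPT (increasing processing time): C A B E D.
C: 0→2
A: 2→5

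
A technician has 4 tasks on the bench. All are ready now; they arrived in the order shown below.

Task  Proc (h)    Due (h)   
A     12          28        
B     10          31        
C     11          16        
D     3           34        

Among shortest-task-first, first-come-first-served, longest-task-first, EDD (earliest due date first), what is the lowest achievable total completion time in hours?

SPT (increasing processing time): D B C A.
D: 0→3
B: 3→13
C: 13→24
A: 24→36
Sum = 3+13+24+36 = 76.
FIFO (arrival order): A B C D.
A: 0→12
B: 12→22
C: 22→33
D: 33→36
Sum = 12+22+33+36 = 103.
LPT (decreasing processing time): A C B D.
A: 0→12
C: 12→23
B: 23→33
D: 33→36
Sum = 12+23+33+36 = 104.
EDD (increasing due date): C A B D.
C: 0→11
A: 11→23
B: 23→33
D: 33→36
Sum = 11+23+33+36 = 103.
SPT 76, FIFO 103, LPT 104, EDD 103 → minimum 76.

76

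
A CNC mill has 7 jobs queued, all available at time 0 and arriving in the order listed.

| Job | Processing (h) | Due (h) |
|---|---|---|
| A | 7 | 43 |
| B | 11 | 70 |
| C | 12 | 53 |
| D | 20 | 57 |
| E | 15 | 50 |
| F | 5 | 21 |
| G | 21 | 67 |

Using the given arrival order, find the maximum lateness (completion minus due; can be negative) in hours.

49

FIFO (arrival order): A B C D E F G.
A: 0→7, due 43, lateness -36
B: 7→18, due 70, lateness -52
C: 18→30, due 53, lateness -23
D: 30→50, due 57, lateness -7
E: 50→65, due 50, lateness 15
F: 65→70, due 21, lateness 49
G: 70→91, due 67, lateness 24
Maximum = 49.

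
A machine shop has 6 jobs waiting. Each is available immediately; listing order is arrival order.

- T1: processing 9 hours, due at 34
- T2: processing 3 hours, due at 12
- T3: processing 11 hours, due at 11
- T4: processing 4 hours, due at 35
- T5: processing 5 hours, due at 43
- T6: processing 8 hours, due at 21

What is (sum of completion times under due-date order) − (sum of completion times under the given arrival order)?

10

EDD (increasing due date): T3 T2 T6 T1 T4 T5.
T3: 0→11
T2: 11→14
T6: 14→22
T1: 22→31
T4: 31→35
T5: 35→40
Sum = 11+14+22+31+35+40 = 153.
FIFO (arrival order): T1 T2 T3 T4 T5 T6.
T1: 0→9
T2: 9→12
T3: 12→23
T4: 23→27
T5: 27→32
T6: 32→40
Sum = 9+12+23+27+32+40 = 143.
Difference = 153 − 143 = 10.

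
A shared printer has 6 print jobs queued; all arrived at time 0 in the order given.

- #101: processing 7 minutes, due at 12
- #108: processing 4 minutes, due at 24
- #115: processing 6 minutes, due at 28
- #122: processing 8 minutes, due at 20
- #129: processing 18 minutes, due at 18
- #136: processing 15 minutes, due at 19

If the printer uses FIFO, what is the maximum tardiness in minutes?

FIFO (arrival order): #101 #108 #115 #122 #129 #136.
#101: 0→7, due 12, tardiness 0
#108: 7→11, due 24, tardiness 0
#115: 11→17, due 28, tardiness 0
#122: 17→25, due 20, tardiness 5
#129: 25→43, due 18, tardiness 25
#136: 43→58, due 19, tardiness 39
Maximum = 39.

39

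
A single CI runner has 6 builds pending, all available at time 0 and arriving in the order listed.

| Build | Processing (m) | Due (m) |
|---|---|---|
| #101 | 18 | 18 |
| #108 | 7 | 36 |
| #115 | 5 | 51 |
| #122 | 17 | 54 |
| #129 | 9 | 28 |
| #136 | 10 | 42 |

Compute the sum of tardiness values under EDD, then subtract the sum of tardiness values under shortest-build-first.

-34

EDD (increasing due date): #101 #129 #108 #136 #115 #122.
#101: 0→18, due 18, tardiness 0
#129: 18→27, due 28, tardiness 0
#108: 27→34, due 36, tardiness 0
#136: 34→44, due 42, tardiness 2
#115: 44→49, due 51, tardiness 0
#122: 49→66, due 54, tardiness 12
Sum = 0+0+0+2+0+12 = 14.
SPT (increasing processing time): #115 #108 #129 #136 #122 #101.
#115: 0→5, due 51, tardiness 0
#108: 5→12, due 36, tardiness 0
#129: 12→21, due 28, tardiness 0
#136: 21→31, due 42, tardiness 0
#122: 31→48, due 54, tardiness 0
#101: 48→66, due 18, tardiness 48
Sum = 0+0+0+0+0+48 = 48.
Difference = 14 − 48 = -34.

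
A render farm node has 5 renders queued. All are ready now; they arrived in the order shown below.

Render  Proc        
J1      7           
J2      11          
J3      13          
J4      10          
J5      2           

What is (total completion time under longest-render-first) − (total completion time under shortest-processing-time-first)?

52

LPT (decreasing processing time): J3 J2 J4 J1 J5.
J3: 0→13
J2: 13→24
J4: 24→34
J1: 34→41
J5: 41→43
Sum = 13+24+34+41+43 = 155.
SPT (increasing processing time): J5 J1 J4 J2 J3.
J5: 0→2
J1: 2→9
J4: 9→19
J2: 19→30
J3: 30→43
Sum = 2+9+19+30+43 = 103.
Difference = 155 − 103 = 52.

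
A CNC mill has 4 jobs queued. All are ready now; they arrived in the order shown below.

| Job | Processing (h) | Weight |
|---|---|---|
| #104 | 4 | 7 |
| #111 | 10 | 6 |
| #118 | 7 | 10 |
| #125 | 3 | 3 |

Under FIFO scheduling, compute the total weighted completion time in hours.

FIFO (arrival order): #104 #111 #118 #125.
#104: finishes 4, weight 7, w·C = 28
#111: finishes 14, weight 6, w·C = 84
#118: finishes 21, weight 10, w·C = 210
#125: finishes 24, weight 3, w·C = 72
Sum = 28+84+210+72 = 394.

394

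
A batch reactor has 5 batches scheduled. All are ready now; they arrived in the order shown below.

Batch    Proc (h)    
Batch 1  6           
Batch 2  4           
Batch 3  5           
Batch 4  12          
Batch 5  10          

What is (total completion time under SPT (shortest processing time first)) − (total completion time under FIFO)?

-5

SPT (increasing processing time): Batch 2 Batch 3 Batch 1 Batch 5 Batch 4.
Batch 2: 0→4
Batch 3: 4→9
Batch 1: 9→15
Batch 5: 15→25
Batch 4: 25→37
Sum = 4+9+15+25+37 = 90.
FIFO (arrival order): Batch 1 Batch 2 Batch 3 Batch 4 Batch 5.
Batch 1: 0→6
Batch 2: 6→10
Batch 3: 10→15
Batch 4: 15→27
Batch 5: 27→37
Sum = 6+10+15+27+37 = 95.
Difference = 90 − 95 = -5.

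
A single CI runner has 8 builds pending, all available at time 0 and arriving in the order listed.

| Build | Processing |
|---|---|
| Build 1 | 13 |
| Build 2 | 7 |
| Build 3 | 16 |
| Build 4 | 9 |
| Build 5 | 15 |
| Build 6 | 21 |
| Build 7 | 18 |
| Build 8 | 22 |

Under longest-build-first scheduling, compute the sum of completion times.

635

LPT (decreasing processing time): Build 8 Build 6 Build 7 Build 3 Build 5 Build 1 Build 4 Build 2.
Build 8: 0→22
Build 6: 22→43
Build 7: 43→61
Build 3: 61→77
Build 5: 77→92
Build 1: 92→105
Build 4: 105→114
Build 2: 114→121
Sum = 22+43+61+77+92+105+114+121 = 635.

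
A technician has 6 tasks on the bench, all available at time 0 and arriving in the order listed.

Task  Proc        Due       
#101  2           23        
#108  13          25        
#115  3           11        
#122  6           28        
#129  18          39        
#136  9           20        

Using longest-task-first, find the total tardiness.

LPT (decreasing processing time): #129 #108 #136 #122 #115 #101.
#129: 0→18, due 39, tardiness 0
#108: 18→31, due 25, tardiness 6
#136: 31→40, due 20, tardiness 20
#122: 40→46, due 28, tardiness 18
#115: 46→49, due 11, tardiness 38
#101: 49→51, due 23, tardiness 28
Sum = 0+6+20+18+38+28 = 110.

110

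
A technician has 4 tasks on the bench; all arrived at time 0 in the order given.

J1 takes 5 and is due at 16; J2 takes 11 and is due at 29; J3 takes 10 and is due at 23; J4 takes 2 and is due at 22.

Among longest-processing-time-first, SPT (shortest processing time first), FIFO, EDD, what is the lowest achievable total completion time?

LPT (decreasing processing time): J2 J3 J1 J4.
J2: 0→11
J3: 11→21
J1: 21→26
J4: 26→28
Sum = 11+21+26+28 = 86.
SPT (increasing processing time): J4 J1 J3 J2.
J4: 0→2
J1: 2→7
J3: 7→17
J2: 17→28
Sum = 2+7+17+28 = 54.
FIFO (arrival order): J1 J2 J3 J4.
J1: 0→5
J2: 5→16
J3: 16→26
J4: 26→28
Sum = 5+16+26+28 = 75.
EDD (increasing due date): J1 J4 J3 J2.
J1: 0→5
J4: 5→7
J3: 7→17
J2: 17→28
Sum = 5+7+17+28 = 57.
LPT 86, SPT 54, FIFO 75, EDD 57 → minimum 54.

54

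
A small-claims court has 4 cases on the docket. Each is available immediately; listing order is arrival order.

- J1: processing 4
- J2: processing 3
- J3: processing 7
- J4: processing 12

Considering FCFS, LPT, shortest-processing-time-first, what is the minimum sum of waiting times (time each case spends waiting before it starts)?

24

FIFO (arrival order): J1 J2 J3 J4.
J1: waits 0, runs 0→4
J2: waits 4, runs 4→7
J3: waits 7, runs 7→14
J4: waits 14, runs 14→26
Sum = 0+4+7+14 = 25.
LPT (decreasing processing time): J4 J3 J1 J2.
J4: waits 0, runs 0→12
J3: waits 12, runs 12→19
J1: waits 19, runs 19→23
J2: waits 23, runs 23→26
Sum = 0+12+19+23 = 54.
SPT (increasing processing time): J2 J1 J3 J4.
J2: waits 0, runs 0→3
J1: waits 3, runs 3→7
J3: waits 7, runs 7→14
J4: waits 14, runs 14→26
Sum = 0+3+7+14 = 24.
FIFO 25, LPT 54, SPT 24 → minimum 24.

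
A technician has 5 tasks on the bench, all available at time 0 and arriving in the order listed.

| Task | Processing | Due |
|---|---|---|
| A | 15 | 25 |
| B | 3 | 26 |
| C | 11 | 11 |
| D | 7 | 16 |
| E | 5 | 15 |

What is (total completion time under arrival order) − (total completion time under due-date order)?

10

FIFO (arrival order): A B C D E.
A: 0→15
B: 15→18
C: 18→29
D: 29→36
E: 36→41
Sum = 15+18+29+36+41 = 139.
EDD (increasing due date): C E D A B.
C: 0→11
E: 11→16
D: 16→23
A: 23→38
B: 38→41
Sum = 11+16+23+38+41 = 129.
Difference = 139 − 129 = 10.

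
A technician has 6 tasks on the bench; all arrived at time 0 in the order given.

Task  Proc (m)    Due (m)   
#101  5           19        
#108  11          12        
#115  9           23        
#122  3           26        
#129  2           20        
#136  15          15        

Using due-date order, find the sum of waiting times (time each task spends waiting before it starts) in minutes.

EDD (increasing due date): #108 #136 #101 #129 #115 #122.
#108: waits 0, runs 0→11
#136: waits 11, runs 11→26
#101: waits 26, runs 26→31
#129: waits 31, runs 31→33
#115: waits 33, runs 33→42
#122: waits 42, runs 42→45
Sum = 0+11+26+31+33+42 = 143.

143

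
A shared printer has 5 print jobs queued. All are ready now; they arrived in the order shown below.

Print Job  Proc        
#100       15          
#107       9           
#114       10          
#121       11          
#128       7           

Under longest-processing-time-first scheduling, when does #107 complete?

45

LPT (decreasing processing time): #100 #121 #114 #107 #128.
#100: 0→15
#121: 15→26
#114: 26→36
#107: 36→45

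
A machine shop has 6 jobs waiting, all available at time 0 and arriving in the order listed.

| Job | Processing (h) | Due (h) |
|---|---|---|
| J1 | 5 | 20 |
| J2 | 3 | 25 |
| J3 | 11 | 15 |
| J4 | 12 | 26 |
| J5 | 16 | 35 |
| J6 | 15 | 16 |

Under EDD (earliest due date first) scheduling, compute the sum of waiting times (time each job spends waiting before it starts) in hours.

148

EDD (increasing due date): J3 J6 J1 J2 J4 J5.
J3: waits 0, runs 0→11
J6: waits 11, runs 11→26
J1: waits 26, runs 26→31
J2: waits 31, runs 31→34
J4: waits 34, runs 34→46
J5: waits 46, runs 46→62
Sum = 0+11+26+31+34+46 = 148.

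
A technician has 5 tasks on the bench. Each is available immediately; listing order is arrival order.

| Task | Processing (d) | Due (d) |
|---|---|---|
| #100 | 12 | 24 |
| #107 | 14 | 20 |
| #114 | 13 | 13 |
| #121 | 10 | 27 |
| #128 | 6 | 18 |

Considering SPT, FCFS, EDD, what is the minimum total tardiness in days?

SPT (increasing processing time): #128 #121 #100 #114 #107.
#128: 0→6, due 18, tardiness 0
#121: 6→16, due 27, tardiness 0
#100: 16→28, due 24, tardiness 4
#114: 28→41, due 13, tardiness 28
#107: 41→55, due 20, tardiness 35
Sum = 0+0+4+28+35 = 67.
FIFO (arrival order): #100 #107 #114 #121 #128.
#100: 0→12, due 24, tardiness 0
#107: 12→26, due 20, tardiness 6
#114: 26→39, due 13, tardiness 26
#121: 39→49, due 27, tardiness 22
#128: 49→55, due 18, tardiness 37
Sum = 0+6+26+22+37 = 91.
EDD (increasing due date): #114 #128 #107 #100 #121.
#114: 0→13, due 13, tardiness 0
#128: 13→19, due 18, tardiness 1
#107: 19→33, due 20, tardiness 13
#100: 33→45, due 24, tardiness 21
#121: 45→55, due 27, tardiness 28
Sum = 0+1+13+21+28 = 63.
SPT 67, FIFO 91, EDD 63 → minimum 63.

63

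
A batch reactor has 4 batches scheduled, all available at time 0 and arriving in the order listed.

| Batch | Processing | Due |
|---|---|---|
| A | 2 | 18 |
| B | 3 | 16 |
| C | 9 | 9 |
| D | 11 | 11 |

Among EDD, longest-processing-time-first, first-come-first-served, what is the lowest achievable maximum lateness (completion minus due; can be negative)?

EDD (increasing due date): C D B A.
C: 0→9, due 9, lateness 0
D: 9→20, due 11, lateness 9
B: 20→23, due 16, lateness 7
A: 23→25, due 18, lateness 7
Maximum = 9.
LPT (decreasing processing time): D C B A.
D: 0→11, due 11, lateness 0
C: 11→20, due 9, lateness 11
B: 20→23, due 16, lateness 7
A: 23→25, due 18, lateness 7
Maximum = 11.
FIFO (arrival order): A B C D.
A: 0→2, due 18, lateness -16
B: 2→5, due 16, lateness -11
C: 5→14, due 9, lateness 5
D: 14→25, due 11, lateness 14
Maximum = 14.
EDD 9, LPT 11, FIFO 14 → minimum 9.

9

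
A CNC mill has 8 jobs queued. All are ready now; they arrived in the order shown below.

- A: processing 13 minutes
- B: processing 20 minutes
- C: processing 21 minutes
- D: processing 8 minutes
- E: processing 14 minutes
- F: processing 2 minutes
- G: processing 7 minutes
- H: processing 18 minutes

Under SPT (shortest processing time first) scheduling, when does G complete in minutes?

9

SPT (increasing processing time): F G D A E H B C.
F: 0→2
G: 2→9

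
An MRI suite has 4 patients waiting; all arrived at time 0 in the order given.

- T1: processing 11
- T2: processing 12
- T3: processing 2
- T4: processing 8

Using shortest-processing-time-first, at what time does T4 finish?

10

SPT (increasing processing time): T3 T4 T1 T2.
T3: 0→2
T4: 2→10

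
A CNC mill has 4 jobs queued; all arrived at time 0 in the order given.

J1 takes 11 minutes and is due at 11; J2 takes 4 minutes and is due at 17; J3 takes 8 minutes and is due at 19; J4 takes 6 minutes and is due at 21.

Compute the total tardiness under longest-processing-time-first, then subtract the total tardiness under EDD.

4

LPT (decreasing processing time): J1 J3 J4 J2.
J1: 0→11, due 11, tardiness 0
J3: 11→19, due 19, tardiness 0
J4: 19→25, due 21, tardiness 4
J2: 25→29, due 17, tardiness 12
Sum = 0+0+4+12 = 16.
EDD (increasing due date): J1 J2 J3 J4.
J1: 0→11, due 11, tardiness 0
J2: 11→15, due 17, tardiness 0
J3: 15→23, due 19, tardiness 4
J4: 23→29, due 21, tardiness 8
Sum = 0+0+4+8 = 12.
Difference = 16 − 12 = 4.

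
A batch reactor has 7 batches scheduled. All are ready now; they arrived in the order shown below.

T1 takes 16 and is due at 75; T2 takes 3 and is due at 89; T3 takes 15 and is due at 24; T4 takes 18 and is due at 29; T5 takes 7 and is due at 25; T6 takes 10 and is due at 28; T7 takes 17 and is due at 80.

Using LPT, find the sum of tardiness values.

148

LPT (decreasing processing time): T4 T7 T1 T3 T6 T5 T2.
T4: 0→18, due 29, tardiness 0
T7: 18→35, due 80, tardiness 0
T1: 35→51, due 75, tardiness 0
T3: 51→66, due 24, tardiness 42
T6: 66→76, due 28, tardiness 48
T5: 76→83, due 25, tardiness 58
T2: 83→86, due 89, tardiness 0
Sum = 0+0+0+42+48+58+0 = 148.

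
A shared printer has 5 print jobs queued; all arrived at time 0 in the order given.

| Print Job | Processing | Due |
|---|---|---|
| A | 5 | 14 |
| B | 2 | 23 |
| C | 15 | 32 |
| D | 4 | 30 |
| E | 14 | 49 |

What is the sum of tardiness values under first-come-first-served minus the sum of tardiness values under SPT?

FIFO (arrival order): A B C D E.
A: 0→5, due 14, tardiness 0
B: 5→7, due 23, tardiness 0
C: 7→22, due 32, tardiness 0
D: 22→26, due 30, tardiness 0
E: 26→40, due 49, tardiness 0
Sum = 0+0+0+0+0 = 0.
SPT (increasing processing time): B D A E C.
B: 0→2, due 23, tardiness 0
D: 2→6, due 30, tardiness 0
A: 6→11, due 14, tardiness 0
E: 11→25, due 49, tardiness 0
C: 25→40, due 32, tardiness 8
Sum = 0+0+0+0+8 = 8.
Difference = 0 − 8 = -8.

-8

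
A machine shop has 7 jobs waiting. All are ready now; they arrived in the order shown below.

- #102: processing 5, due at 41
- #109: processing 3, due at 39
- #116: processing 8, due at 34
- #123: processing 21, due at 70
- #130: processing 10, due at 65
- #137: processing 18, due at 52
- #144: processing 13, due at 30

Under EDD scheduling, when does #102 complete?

29

EDD (increasing due date): #144 #116 #109 #102 #137 #130 #123.
#144: 0→13
#116: 13→21
#109: 21→24
#102: 24→29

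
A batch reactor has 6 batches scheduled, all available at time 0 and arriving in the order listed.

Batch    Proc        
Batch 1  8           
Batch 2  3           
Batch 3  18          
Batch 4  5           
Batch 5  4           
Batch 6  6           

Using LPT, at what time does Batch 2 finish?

44

LPT (decreasing processing time): Batch 3 Batch 1 Batch 6 Batch 4 Batch 5 Batch 2.
Batch 3: 0→18
Batch 1: 18→26
Batch 6: 26→32
Batch 4: 32→37
Batch 5: 37→41
Batch 2: 41→44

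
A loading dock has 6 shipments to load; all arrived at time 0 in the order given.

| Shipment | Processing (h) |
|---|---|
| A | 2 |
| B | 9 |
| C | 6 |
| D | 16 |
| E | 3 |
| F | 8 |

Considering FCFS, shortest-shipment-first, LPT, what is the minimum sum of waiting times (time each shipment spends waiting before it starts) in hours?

65

FIFO (arrival order): A B C D E F.
A: waits 0, runs 0→2
B: waits 2, runs 2→11
C: waits 11, runs 11→17
D: waits 17, runs 17→33
E: waits 33, runs 33→36
F: waits 36, runs 36→44
Sum = 0+2+11+17+33+36 = 99.
SPT (increasing processing time): A E C F B D.
A: waits 0, runs 0→2
E: waits 2, runs 2→5
C: waits 5, runs 5→11
F: waits 11, runs 11→19
B: waits 19, runs 19→28
D: waits 28, runs 28→44
Sum = 0+2+5+11+19+28 = 65.
LPT (decreasing processing time): D B F C E A.
D: waits 0, runs 0→16
B: waits 16, runs 16→25
F: waits 25, runs 25→33
C: waits 33, runs 33→39
E: waits 39, runs 39→42
A: waits 42, runs 42→44
Sum = 0+16+25+33+39+42 = 155.
FIFO 99, SPT 65, LPT 155 → minimum 65.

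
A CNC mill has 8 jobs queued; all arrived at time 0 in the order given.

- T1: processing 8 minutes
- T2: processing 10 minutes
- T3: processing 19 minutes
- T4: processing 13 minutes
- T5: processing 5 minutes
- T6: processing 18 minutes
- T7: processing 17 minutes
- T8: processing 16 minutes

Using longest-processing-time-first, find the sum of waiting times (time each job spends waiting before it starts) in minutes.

457

LPT (decreasing processing time): T3 T6 T7 T8 T4 T2 T1 T5.
T3: waits 0, runs 0→19
T6: waits 19, runs 19→37
T7: waits 37, runs 37→54
T8: waits 54, runs 54→70
T4: waits 70, runs 70→83
T2: waits 83, runs 83→93
T1: waits 93, runs 93→101
T5: waits 101, runs 101→106
Sum = 0+19+37+54+70+83+93+101 = 457.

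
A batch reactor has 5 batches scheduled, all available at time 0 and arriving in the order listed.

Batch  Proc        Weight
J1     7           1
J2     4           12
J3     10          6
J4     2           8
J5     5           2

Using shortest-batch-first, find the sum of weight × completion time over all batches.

SPT (increasing processing time): J4 J2 J5 J1 J3.
J4: finishes 2, weight 8, w·C = 16
J2: finishes 6, weight 12, w·C = 72
J5: finishes 11, weight 2, w·C = 22
J1: finishes 18, weight 1, w·C = 18
J3: finishes 28, weight 6, w·C = 168
Sum = 16+72+22+18+168 = 296.

296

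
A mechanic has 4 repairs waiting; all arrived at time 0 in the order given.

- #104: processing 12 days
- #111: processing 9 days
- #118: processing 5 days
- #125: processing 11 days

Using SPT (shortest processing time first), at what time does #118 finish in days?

5

SPT (increasing processing time): #118 #111 #125 #104.
#118: 0→5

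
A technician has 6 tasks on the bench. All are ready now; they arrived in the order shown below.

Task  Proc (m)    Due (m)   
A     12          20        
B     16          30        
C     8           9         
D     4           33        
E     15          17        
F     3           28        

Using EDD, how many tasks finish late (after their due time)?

EDD (increasing due date): C E A F B D.
C: 0→8, due 9, tardiness 0
E: 8→23, due 17, tardiness 6
A: 23→35, due 20, tardiness 15
F: 35→38, due 28, tardiness 10
B: 38→54, due 30, tardiness 24
D: 54→58, due 33, tardiness 25
Late tasks: 5.

5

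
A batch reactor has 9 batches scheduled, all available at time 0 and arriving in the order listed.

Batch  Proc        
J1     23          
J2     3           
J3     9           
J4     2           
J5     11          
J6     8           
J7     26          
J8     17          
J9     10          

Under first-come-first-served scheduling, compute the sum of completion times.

515

FIFO (arrival order): J1 J2 J3 J4 J5 J6 J7 J8 J9.
J1: 0→23
J2: 23→26
J3: 26→35
J4: 35→37
J5: 37→48
J6: 48→56
J7: 56→82
J8: 82→99
J9: 99→109
Sum = 23+26+35+37+48+56+82+99+109 = 515.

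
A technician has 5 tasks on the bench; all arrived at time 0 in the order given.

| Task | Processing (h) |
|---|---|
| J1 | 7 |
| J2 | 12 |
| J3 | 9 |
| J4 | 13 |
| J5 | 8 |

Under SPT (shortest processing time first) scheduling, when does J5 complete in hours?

SPT (increasing processing time): J1 J5 J3 J2 J4.
J1: 0→7
J5: 7→15

15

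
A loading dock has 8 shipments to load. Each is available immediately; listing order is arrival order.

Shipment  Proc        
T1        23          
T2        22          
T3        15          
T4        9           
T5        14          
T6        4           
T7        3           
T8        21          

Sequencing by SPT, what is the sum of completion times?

SPT (increasing processing time): T7 T6 T4 T5 T3 T8 T2 T1.
T7: 0→3
T6: 3→7
T4: 7→16
T5: 16→30
T3: 30→45
T8: 45→66
T2: 66→88
T1: 88→111
Sum = 3+7+16+30+45+66+88+111 = 366.

366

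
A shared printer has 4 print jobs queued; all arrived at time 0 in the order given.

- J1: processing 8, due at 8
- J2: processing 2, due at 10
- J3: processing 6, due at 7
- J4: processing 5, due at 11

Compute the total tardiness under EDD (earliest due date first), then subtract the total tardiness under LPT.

-4

EDD (increasing due date): J3 J1 J2 J4.
J3: 0→6, due 7, tardiness 0
J1: 6→14, due 8, tardiness 6
J2: 14→16, due 10, tardiness 6
J4: 16→21, due 11, tardiness 10
Sum = 0+6+6+10 = 22.
LPT (decreasing processing time): J1 J3 J4 J2.
J1: 0→8, due 8, tardiness 0
J3: 8→14, due 7, tardiness 7
J4: 14→19, due 11, tardiness 8
J2: 19→21, due 10, tardiness 11
Sum = 0+7+8+11 = 26.
Difference = 22 − 26 = -4.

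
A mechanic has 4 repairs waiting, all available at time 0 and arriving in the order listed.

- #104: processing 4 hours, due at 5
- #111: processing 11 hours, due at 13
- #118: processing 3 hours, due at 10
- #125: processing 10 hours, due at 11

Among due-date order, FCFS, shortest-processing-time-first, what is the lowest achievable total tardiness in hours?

EDD (increasing due date): #104 #118 #125 #111.
#104: 0→4, due 5, tardiness 0
#118: 4→7, due 10, tardiness 0
#125: 7→17, due 11, tardiness 6
#111: 17→28, due 13, tardiness 15
Sum = 0+0+6+15 = 21.
FIFO (arrival order): #104 #111 #118 #125.
#104: 0→4, due 5, tardiness 0
#111: 4→15, due 13, tardiness 2
#118: 15→18, due 10, tardiness 8
#125: 18→28, due 11, tardiness 17
Sum = 0+2+8+17 = 27.
SPT (increasing processing time): #118 #104 #125 #111.
#118: 0→3, due 10, tardiness 0
#104: 3→7, due 5, tardiness 2
#125: 7→17, due 11, tardiness 6
#111: 17→28, due 13, tardiness 15
Sum = 0+2+6+15 = 23.
EDD 21, FIFO 27, SPT 23 → minimum 21.

21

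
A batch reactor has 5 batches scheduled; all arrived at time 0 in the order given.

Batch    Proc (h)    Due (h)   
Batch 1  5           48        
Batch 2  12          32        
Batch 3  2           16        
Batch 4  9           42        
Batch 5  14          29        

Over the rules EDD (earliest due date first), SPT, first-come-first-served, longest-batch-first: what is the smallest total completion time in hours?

95

EDD (increasing due date): Batch 3 Batch 5 Batch 2 Batch 4 Batch 1.
Batch 3: 0→2
Batch 5: 2→16
Batch 2: 16→28
Batch 4: 28→37
Batch 1: 37→42
Sum = 2+16+28+37+42 = 125.
SPT (increasing processing time): Batch 3 Batch 1 Batch 4 Batch 2 Batch 5.
Batch 3: 0→2
Batch 1: 2→7
Batch 4: 7→16
Batch 2: 16→28
Batch 5: 28→42
Sum = 2+7+16+28+42 = 95.
FIFO (arrival order): Batch 1 Batch 2 Batch 3 Batch 4 Batch 5.
Batch 1: 0→5
Batch 2: 5→17
Batch 3: 17→19
Batch 4: 19→28
Batch 5: 28→42
Sum = 5+17+19+28+42 = 111.
LPT (decreasing processing time): Batch 5 Batch 2 Batch 4 Batch 1 Batch 3.
Batch 5: 0→14
Batch 2: 14→26
Batch 4: 26→35
Batch 1: 35→40
Batch 3: 40→42
Sum = 14+26+35+40+42 = 157.
EDD 125, SPT 95, FIFO 111, LPT 157 → minimum 95.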